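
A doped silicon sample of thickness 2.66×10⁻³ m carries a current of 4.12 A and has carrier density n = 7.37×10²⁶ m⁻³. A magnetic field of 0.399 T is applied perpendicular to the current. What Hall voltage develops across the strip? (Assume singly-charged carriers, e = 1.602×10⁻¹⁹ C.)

V_H ≈ 5.23×10⁻⁶ V

V_H = IB/(n e t).
V_H = (4.12)(0.399)/((7.37×10²⁶)(1.602×10⁻¹⁹)(2.66×10⁻³)) ≈ 5.23×10⁻⁶ V.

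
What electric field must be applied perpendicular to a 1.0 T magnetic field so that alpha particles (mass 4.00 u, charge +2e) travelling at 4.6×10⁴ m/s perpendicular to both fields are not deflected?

E = 4.6×10⁴ V/m

For straight-line motion qE = qvB, so E = vB.
E = 4.6×10⁴ × 1.0 = 4.6×10⁴ V/m.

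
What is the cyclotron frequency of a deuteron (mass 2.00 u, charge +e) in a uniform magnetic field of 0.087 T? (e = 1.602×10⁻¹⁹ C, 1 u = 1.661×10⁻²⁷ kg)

f = |q|B/(2πm).
f = (1.602×10⁻¹⁹)(0.087)/(2π·3.322×10⁻²⁷) ≈ 6.7×10⁵ Hz.

f ≈ 6.7×10⁵ Hz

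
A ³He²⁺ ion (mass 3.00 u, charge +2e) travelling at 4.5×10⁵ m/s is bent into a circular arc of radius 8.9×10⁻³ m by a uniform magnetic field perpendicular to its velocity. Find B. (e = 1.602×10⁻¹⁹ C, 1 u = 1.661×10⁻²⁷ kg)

From |q|vB = mv²/r, B = mv/(|q|r).
B = (4.983×10⁻²⁷)(4.5×10⁵)/((3.204×10⁻¹⁹)(8.9×10⁻³)) ≈ 0.79 T.

B ≈ 0.79 T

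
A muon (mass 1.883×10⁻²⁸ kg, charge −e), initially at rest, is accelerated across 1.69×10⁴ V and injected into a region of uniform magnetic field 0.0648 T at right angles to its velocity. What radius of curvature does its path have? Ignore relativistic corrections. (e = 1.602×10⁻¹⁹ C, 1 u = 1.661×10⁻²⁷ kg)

Acceleration: |q|V = ½mv² ⇒ v = √(2|q|V/m) = √(2·1.602×10⁻¹⁹·1.69×10⁴/1.883×10⁻²⁸) ≈ 5.362×10⁶ m/s.
In the field: r = mv/(|q|B) = (1.883×10⁻²⁸)(5.362×10⁶)/((1.602×10⁻¹⁹)(0.0648)) ≈ 0.0973 m.

r ≈ 0.0973 m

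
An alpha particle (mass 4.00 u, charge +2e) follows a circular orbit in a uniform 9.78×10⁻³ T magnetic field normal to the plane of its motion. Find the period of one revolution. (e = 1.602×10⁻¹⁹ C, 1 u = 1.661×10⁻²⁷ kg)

T ≈ 1.33×10⁻⁵ s

The cyclotron period depends only on m, q, B: T = 2πm/(|q|B).
T = 2π(6.644×10⁻²⁷)/((3.204×10⁻¹⁹)(9.78×10⁻³)) ≈ 1.33×10⁻⁵ s.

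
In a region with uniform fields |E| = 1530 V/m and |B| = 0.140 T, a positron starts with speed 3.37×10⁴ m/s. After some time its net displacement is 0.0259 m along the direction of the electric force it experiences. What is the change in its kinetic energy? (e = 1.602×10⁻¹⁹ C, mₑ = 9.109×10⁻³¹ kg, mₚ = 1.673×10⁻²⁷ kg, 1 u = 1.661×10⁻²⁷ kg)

The magnetic force is always ⟂ v and does no work; only the electric force changes KE.
ΔKE = F_E · d = |q|E d = (1.602×10⁻¹⁹)(1530)(0.0259) ≈ 6.35×10⁻¹⁸ J.

ΔKE ≈ 6.35×10⁻¹⁸ J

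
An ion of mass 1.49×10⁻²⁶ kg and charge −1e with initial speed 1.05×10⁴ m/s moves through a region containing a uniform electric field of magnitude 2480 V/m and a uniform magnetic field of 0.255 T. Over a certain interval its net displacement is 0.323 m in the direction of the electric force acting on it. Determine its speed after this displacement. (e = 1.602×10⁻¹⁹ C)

v_f ≈ 1.32×10⁵ m/s

B does no work; ΔKE = |q|E d.
½mv_f² = ½mv₀² + |q|Ed = ½(1.49×10⁻²⁶)(1.05×10⁴)² + (1.602×10⁻¹⁹)(2480)(0.323) ≈ 8.214×10⁻¹⁹ J + 1.283×10⁻¹⁶ J ≈ 1.291×10⁻¹⁶ J.
v_f = √(2·1.291×10⁻¹⁶/1.49×10⁻²⁶) ≈ 1.32×10⁵ m/s.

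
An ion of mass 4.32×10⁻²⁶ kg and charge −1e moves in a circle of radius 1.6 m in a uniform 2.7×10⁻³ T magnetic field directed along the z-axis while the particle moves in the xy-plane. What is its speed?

From |q|vB = mv²/r, v = |q|Br/m.
v = (1.602×10⁻¹⁹)(2.7×10⁻³)(1.6)/4.32×10⁻²⁶ ≈ 1.6×10⁴ m/s.

v ≈ 1.6×10⁴ m/s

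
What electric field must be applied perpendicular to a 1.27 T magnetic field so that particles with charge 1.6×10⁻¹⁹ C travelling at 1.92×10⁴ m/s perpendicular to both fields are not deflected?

E = 2.44×10⁴ V/m

For straight-line motion qE = qvB, so E = vB.
E = 1.92×10⁴ × 1.27 = 2.44×10⁴ V/m.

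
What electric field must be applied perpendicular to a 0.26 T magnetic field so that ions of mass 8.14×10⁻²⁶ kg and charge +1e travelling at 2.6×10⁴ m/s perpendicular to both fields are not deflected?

E = 6800 V/m

For straight-line motion qE = qvB, so E = vB.
E = 2.6×10⁴ × 0.26 = 6800 V/m.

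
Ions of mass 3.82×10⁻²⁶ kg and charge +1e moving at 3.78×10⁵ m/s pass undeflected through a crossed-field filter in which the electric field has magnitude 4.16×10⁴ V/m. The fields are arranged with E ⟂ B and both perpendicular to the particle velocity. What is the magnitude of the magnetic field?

Balance of forces in the selector: qE = qvB ⇒ B = E/v.
B = 4.16×10⁴/3.78×10⁵ = 0.110 T.

B = 0.110 T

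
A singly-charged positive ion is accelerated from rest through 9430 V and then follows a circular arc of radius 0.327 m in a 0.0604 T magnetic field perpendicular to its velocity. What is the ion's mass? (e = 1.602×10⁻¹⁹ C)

m ≈ 3.31×10⁻²⁷ kg

Combine |q|V = ½mv² and r = mv/(|q|B): eliminate v to get m = qB²r²/(2V).
m = (1.602×10⁻¹⁹)(0.0604)²(0.327)²/(2·9430) ≈ 3.31×10⁻²⁷ kg.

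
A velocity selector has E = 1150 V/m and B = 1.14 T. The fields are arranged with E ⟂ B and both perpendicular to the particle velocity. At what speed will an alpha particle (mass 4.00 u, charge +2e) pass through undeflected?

v = 1010 m/s

For undeflected motion the electric and magnetic forces balance: qE = qvB.
v = E/B = 1150/1.14 = 1010 m/s.
The result is independent of the particle's charge and mass.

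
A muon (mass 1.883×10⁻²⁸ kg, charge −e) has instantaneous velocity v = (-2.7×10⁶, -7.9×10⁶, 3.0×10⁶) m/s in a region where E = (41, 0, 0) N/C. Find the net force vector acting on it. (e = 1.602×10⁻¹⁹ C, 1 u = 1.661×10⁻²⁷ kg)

F ≈ (-6.57×10⁻¹⁸, 0, 0) N

Only an electric field acts, so F = qE = (−1.602×10⁻¹⁹ C)·(41.0, 0, 0) = (-6.57×10⁻¹⁸, 0, 0) N.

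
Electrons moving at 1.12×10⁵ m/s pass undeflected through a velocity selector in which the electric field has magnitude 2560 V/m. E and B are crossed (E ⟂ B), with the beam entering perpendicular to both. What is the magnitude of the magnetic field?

Balance of forces in the selector: qE = qvB ⇒ B = E/v.
B = 2560/1.12×10⁵ = 0.0229 T.

B = 0.0229 T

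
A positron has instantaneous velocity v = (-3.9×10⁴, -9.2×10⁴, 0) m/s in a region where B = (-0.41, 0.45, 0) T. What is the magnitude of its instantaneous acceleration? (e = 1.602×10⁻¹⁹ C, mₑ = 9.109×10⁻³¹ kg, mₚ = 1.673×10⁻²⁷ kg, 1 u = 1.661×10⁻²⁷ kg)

v×B = (0, 0, -5.53×10⁴) N/C.
F = q v×B = (1.602×10⁻¹⁹ C)·(0, 0, -5.53×10⁴) = (0, 0, -8.85×10⁻¹⁵) N.
|a| = |F|/m = 8.854×10⁻¹⁵/9.109×10⁻³¹ ≈ 9.72×10¹⁵ m/s².

|a| ≈ 9.72×10¹⁵ m/s²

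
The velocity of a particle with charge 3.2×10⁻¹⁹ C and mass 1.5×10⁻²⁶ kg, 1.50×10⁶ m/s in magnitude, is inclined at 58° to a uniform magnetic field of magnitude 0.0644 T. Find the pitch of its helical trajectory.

v∥ = v cosθ = 1.50×10⁶·cos58° ≈ 7.949×10⁵ m/s.
T = 2πm/(|q|B) = 2π(1.5×10⁻²⁶)/((3.2×10⁻¹⁹)(0.0644)) ≈ 4.573×10⁻⁶ s.
pitch = v∥ T = (7.949×10⁵)(4.573×10⁻⁶) ≈ 3.64 m.

p ≈ 3.64 m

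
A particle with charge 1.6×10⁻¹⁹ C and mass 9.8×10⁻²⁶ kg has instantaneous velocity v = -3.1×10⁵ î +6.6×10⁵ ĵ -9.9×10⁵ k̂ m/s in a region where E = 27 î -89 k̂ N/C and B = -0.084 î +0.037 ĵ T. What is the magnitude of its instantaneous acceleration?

v×B = (3.66×10⁴, 8.32×10⁴, 4.40×10⁴) N/C.
E + v×B = (3.67×10⁴, 8.32×10⁴, 4.39×10⁴) N/C.
F = q(E + v×B) = (1.6×10⁻¹⁹ C)·(3.67×10⁴, 8.32×10⁴, 4.39×10⁴) = (5.87×10⁻¹⁵, 1.33×10⁻¹⁴, 7.02×10⁻¹⁵) N.
|a| = |F|/m = 1.615×10⁻¹⁴/9.8×10⁻²⁶ ≈ 1.65×10¹¹ m/s².

|a| ≈ 1.65×10¹¹ m/s²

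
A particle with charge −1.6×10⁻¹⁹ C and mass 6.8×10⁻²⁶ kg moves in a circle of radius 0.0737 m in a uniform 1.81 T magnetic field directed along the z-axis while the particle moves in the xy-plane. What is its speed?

v ≈ 3.14×10⁵ m/s

From |q|vB = mv²/r, v = |q|Br/m.
v = (1.6×10⁻¹⁹)(1.81)(0.0737)/6.8×10⁻²⁶ ≈ 3.14×10⁵ m/s.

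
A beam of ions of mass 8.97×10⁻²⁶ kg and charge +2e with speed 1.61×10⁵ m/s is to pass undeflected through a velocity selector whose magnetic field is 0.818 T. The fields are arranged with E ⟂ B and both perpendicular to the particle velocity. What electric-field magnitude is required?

For straight-line motion qE = qvB, so E = vB.
E = 1.61×10⁵ × 0.818 = 1.32×10⁵ V/m.

E = 1.32×10⁵ V/m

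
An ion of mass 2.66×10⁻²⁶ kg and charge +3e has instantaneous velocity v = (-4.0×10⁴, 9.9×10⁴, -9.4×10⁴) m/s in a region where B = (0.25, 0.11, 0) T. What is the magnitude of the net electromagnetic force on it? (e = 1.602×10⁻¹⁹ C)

|F| ≈ 1.87×10⁻¹⁴ N

v×B = (1.03×10⁴, -2.35×10⁴, -2.92×10⁴) N/C.
F = q v×B = (4.806×10⁻¹⁹ C)·(1.03×10⁴, -2.35×10⁴, -2.92×10⁴) = (4.97×10⁻¹⁵, -1.13×10⁻¹⁴, -1.40×10⁻¹⁴) N.
|F| = 1.87×10⁻¹⁴ N.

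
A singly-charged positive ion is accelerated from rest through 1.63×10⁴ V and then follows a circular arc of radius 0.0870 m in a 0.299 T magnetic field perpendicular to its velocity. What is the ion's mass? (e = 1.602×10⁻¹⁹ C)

Combine |q|V = ½mv² and r = mv/(|q|B): eliminate v to get m = qB²r²/(2V).
m = (1.602×10⁻¹⁹)(0.299)²(0.0870)²/(2·1.63×10⁴) ≈ 3.33×10⁻²⁷ kg.

m ≈ 3.33×10⁻²⁷ kg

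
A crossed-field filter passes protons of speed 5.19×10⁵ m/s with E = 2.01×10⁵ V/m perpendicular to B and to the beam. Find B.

Balance of forces in the selector: qE = qvB ⇒ B = E/v.
B = 2.01×10⁵/5.19×10⁵ = 0.387 T.

B = 0.387 T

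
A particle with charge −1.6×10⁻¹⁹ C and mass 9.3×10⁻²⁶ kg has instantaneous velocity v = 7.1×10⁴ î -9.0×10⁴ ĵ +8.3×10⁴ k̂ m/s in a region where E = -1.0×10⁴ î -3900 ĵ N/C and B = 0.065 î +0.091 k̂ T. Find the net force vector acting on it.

F ≈ (2.91×10⁻¹⁵, 7.95×10⁻¹⁶, -9.36×10⁻¹⁶) N

v×B = (-8190, -1070, 5850) N/C.
E + v×B = (-1.82×10⁴, -4970, 5850) N/C.
F = q(E + v×B) = (−1.6×10⁻¹⁹ C)·(-1.82×10⁴, -4970, 5850) = (2.91×10⁻¹⁵, 7.95×10⁻¹⁶, -9.36×10⁻¹⁶) N.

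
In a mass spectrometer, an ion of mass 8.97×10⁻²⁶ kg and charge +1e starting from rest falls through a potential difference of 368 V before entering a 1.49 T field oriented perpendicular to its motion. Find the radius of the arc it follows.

r ≈ 0.0136 m

Acceleration: |q|V = ½mv² ⇒ v = √(2|q|V/m) = √(2·1.602×10⁻¹⁹·368/8.97×10⁻²⁶) ≈ 3.626×10⁴ m/s.
In the field: r = mv/(|q|B) = (8.97×10⁻²⁶)(3.626×10⁴)/((1.602×10⁻¹⁹)(1.49)) ≈ 0.0136 m.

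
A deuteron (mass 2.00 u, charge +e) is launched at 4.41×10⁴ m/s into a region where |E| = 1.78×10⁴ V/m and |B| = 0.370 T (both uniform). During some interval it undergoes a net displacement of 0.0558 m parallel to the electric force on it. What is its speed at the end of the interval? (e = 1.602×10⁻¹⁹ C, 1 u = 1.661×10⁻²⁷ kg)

B does no work; ΔKE = |q|E d.
½mv_f² = ½mv₀² + |q|Ed = ½(3.322×10⁻²⁷)(4.41×10⁴)² + (1.602×10⁻¹⁹)(1.78×10⁴)(0.0558) ≈ 3.230×10⁻¹⁸ J + 1.591×10⁻¹⁶ J ≈ 1.623×10⁻¹⁶ J.
v_f = √(2·1.623×10⁻¹⁶/3.322×10⁻²⁷) ≈ 3.13×10⁵ m/s.

v_f ≈ 3.13×10⁵ m/s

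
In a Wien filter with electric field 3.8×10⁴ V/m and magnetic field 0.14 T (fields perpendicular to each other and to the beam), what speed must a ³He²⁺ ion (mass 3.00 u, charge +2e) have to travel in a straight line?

v = 2.7×10⁵ m/s

For undeflected motion the electric and magnetic forces balance: qE = qvB.
v = E/B = 3.8×10⁴/0.14 = 2.7×10⁵ m/s.
The result is independent of the particle's charge and mass.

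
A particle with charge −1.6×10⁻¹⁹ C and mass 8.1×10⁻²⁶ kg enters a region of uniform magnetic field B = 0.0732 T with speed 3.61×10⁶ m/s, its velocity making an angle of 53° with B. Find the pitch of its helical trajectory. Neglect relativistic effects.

v∥ = v cosθ = 3.61×10⁶·cos53° ≈ 2.173×10⁶ m/s.
T = 2πm/(|q|B) = 2π(8.1×10⁻²⁶)/((1.6×10⁻¹⁹)(0.0732)) ≈ 4.345×10⁻⁵ s.
pitch = v∥ T = (2.173×10⁶)(4.345×10⁻⁵) ≈ 94.4 m.

p ≈ 94.4 m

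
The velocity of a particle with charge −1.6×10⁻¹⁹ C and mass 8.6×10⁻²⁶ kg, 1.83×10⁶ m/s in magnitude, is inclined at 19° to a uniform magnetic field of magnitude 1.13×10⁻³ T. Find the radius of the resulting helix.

r ≈ 283 m

v⊥ = v sinθ = 1.83×10⁶·sin19° ≈ 5.958×10⁵ m/s.
r = m v⊥/(|q|B) = (8.6×10⁻²⁶)(5.958×10⁵)/((1.6×10⁻¹⁹)(1.13×10⁻³)) ≈ 283 m.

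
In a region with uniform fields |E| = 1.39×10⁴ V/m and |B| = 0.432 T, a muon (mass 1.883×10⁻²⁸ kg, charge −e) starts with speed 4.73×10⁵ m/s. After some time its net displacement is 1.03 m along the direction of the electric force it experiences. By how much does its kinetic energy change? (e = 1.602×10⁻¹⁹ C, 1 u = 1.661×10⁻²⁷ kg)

The magnetic force is always ⟂ v and does no work; only the electric force changes KE.
ΔKE = F_E · d = |q|E d = (1.602×10⁻¹⁹)(1.39×10⁴)(1.03) ≈ 2.29×10⁻¹⁵ J.

ΔKE ≈ 2.29×10⁻¹⁵ J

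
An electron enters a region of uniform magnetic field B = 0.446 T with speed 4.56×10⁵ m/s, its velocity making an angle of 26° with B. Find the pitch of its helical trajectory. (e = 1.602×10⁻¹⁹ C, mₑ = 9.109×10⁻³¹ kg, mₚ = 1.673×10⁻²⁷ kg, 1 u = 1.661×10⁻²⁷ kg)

v∥ = v cosθ = 4.56×10⁵·cos26° ≈ 4.099×10⁵ m/s.
T = 2πm/(|q|B) = 2π(9.109×10⁻³¹)/((1.602×10⁻¹⁹)(0.446)) ≈ 8.010×10⁻¹¹ s.
pitch = v∥ T = (4.099×10⁵)(8.010×10⁻¹¹) ≈ 3.28×10⁻⁵ m.

p ≈ 3.28×10⁻⁵ m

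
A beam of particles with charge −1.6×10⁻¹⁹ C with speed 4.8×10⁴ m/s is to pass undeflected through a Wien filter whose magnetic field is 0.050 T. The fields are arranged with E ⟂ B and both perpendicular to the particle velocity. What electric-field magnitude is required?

E = 2400 V/m

For straight-line motion qE = qvB, so E = vB.
E = 4.8×10⁴ × 0.050 = 2400 V/m.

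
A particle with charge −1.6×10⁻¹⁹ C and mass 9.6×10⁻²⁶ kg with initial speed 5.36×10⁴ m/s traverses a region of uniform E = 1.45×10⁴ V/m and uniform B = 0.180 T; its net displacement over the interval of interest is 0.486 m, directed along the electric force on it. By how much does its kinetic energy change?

ΔKE ≈ 1.13×10⁻¹⁵ J

The magnetic force is always ⟂ v and does no work; only the electric force changes KE.
ΔKE = F_E · d = |q|E d = (1.6×10⁻¹⁹)(1.45×10⁴)(0.486) ≈ 1.13×10⁻¹⁵ J.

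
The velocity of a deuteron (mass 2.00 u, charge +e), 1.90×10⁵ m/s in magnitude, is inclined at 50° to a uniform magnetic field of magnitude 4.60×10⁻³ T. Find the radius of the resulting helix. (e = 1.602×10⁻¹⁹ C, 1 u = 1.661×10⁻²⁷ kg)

v⊥ = v sinθ = 1.90×10⁵·sin50° ≈ 1.455×10⁵ m/s.
r = m v⊥/(|q|B) = (3.322×10⁻²⁷)(1.455×10⁵)/((1.602×10⁻¹⁹)(4.60×10⁻³)) ≈ 0.656 m.

r ≈ 0.656 m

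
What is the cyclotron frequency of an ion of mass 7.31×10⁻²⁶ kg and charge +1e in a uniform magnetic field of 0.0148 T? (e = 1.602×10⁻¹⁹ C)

f ≈ 5160 Hz

f = |q|B/(2πm).
f = (1.602×10⁻¹⁹)(0.0148)/(2π·7.31×10⁻²⁶) ≈ 5160 Hz.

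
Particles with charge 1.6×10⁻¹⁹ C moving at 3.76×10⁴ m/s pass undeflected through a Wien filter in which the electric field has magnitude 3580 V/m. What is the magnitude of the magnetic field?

B = 0.0952 T

Balance of forces in the selector: qE = qvB ⇒ B = E/v.
B = 3580/3.76×10⁴ = 0.0952 T.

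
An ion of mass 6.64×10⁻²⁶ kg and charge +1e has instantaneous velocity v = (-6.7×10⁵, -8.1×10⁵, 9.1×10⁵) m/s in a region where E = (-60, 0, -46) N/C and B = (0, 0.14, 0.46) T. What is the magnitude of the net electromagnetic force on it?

|F| ≈ 9.53×10⁻¹⁴ N

v×B = (-5.00×10⁵, 3.08×10⁵, -9.38×10⁴) N/C.
E + v×B = (-5.00×10⁵, 3.08×10⁵, -9.38×10⁴) N/C.
F = q(E + v×B) = (1.602×10⁻¹⁹ C)·(-5.00×10⁵, 3.08×10⁵, -9.38×10⁴) = (-8.01×10⁻¹⁴, 4.94×10⁻¹⁴, -1.50×10⁻¹⁴) N.
|F| = 9.53×10⁻¹⁴ N.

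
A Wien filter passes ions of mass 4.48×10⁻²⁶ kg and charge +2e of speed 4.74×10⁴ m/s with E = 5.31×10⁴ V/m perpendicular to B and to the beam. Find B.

B = 1.12 T

Balance of forces in the selector: qE = qvB ⇒ B = E/v.
B = 5.31×10⁴/4.74×10⁴ = 1.12 T.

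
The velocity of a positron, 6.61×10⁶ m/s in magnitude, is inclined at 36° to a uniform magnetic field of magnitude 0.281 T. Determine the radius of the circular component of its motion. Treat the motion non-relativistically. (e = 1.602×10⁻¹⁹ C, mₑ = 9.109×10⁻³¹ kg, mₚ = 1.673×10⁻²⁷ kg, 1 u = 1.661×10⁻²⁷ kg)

v⊥ = v sinθ = 6.61×10⁶·sin36° ≈ 3.885×10⁶ m/s.
r = m v⊥/(|q|B) = (9.109×10⁻³¹)(3.885×10⁶)/((1.602×10⁻¹⁹)(0.281)) ≈ 7.86×10⁻⁵ m.

r ≈ 7.86×10⁻⁵ m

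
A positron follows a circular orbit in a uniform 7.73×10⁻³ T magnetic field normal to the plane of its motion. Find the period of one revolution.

T ≈ 4.62×10⁻⁹ s

The cyclotron period depends only on m, q, B: T = 2πm/(|q|B).
T = 2π(9.109×10⁻³¹)/((1.602×10⁻¹⁹)(7.73×10⁻³)) ≈ 4.62×10⁻⁹ s.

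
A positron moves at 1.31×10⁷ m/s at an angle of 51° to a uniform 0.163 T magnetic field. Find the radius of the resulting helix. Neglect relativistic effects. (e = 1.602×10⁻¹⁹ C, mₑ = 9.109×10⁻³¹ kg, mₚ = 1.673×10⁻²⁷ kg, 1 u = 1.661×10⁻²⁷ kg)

r ≈ 3.55×10⁻⁴ m

v⊥ = v sinθ = 1.31×10⁷·sin51° ≈ 1.018×10⁷ m/s.
r = m v⊥/(|q|B) = (9.109×10⁻³¹)(1.018×10⁷)/((1.602×10⁻¹⁹)(0.163)) ≈ 3.55×10⁻⁴ m.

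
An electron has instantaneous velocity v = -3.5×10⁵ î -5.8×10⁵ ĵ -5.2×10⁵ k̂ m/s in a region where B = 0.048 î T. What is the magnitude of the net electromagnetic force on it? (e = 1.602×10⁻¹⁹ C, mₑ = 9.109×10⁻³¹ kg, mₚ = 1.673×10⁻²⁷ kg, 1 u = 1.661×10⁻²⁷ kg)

v×B = (0, -2.50×10⁴, 2.78×10⁴) N/C.
F = q v×B = (−1.602×10⁻¹⁹ C)·(0, -2.50×10⁴, 2.78×10⁴) = (0, 4.00×10⁻¹⁵, -4.46×10⁻¹⁵) N.
|F| = 5.99×10⁻¹⁵ N.

|F| ≈ 5.99×10⁻¹⁵ N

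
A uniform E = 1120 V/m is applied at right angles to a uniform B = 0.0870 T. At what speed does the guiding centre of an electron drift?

v_d ≈ 1.29×10⁴ m/s

In crossed fields the guiding centre drifts at v_d = |E×B|/B² = E/B, independent of charge and mass.
v_d = 1120/0.0870 = 1.29×10⁴ m/s.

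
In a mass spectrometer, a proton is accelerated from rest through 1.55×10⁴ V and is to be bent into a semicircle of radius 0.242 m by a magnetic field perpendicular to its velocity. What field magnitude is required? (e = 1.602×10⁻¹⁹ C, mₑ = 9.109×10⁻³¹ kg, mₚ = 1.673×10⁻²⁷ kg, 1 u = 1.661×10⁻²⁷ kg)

v = √(2|q|V/m) = √(2·1.602×10⁻¹⁹·1.55×10⁴/1.673×10⁻²⁷) ≈ 1.723×10⁶ m/s.
B = mv/(|q|r) = (1.673×10⁻²⁷)(1.723×10⁶)/((1.602×10⁻¹⁹)(0.242)) ≈ 0.0744 T.

B ≈ 0.0744 T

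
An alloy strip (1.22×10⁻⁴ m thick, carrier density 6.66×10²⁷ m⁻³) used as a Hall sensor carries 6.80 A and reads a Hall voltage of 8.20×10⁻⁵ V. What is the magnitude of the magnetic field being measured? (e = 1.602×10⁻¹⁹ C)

From V_H = IB/(n e t), B = V_H n e t / I.
B = (8.20×10⁻⁵)(6.66×10²⁷)(1.602×10⁻¹⁹)(1.22×10⁻⁴)/6.80 ≈ 1.57 T.

B ≈ 1.57 T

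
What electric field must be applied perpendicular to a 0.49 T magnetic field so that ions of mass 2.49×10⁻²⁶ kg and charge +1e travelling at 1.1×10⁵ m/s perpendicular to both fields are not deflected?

For straight-line motion qE = qvB, so E = vB.
E = 1.1×10⁵ × 0.49 = 5.4×10⁴ V/m.

E = 5.4×10⁴ V/m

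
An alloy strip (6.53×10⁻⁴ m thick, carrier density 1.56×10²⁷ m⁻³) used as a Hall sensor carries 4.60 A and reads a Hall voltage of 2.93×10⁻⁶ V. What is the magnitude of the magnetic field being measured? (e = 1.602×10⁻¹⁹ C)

B ≈ 0.104 T

From V_H = IB/(n e t), B = V_H n e t / I.
B = (2.93×10⁻⁶)(1.56×10²⁷)(1.602×10⁻¹⁹)(6.53×10⁻⁴)/4.60 ≈ 0.104 T.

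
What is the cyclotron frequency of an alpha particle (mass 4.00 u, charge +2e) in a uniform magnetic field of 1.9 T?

f ≈ 1.5×10⁷ Hz

f = |q|B/(2πm).
f = (3.204×10⁻¹⁹)(1.9)/(2π·6.644×10⁻²⁷) ≈ 1.5×10⁷ Hz.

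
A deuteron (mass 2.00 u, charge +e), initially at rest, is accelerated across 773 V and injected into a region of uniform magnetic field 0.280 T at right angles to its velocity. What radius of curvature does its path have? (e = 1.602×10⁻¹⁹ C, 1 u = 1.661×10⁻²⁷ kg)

Acceleration: |q|V = ½mv² ⇒ v = √(2|q|V/m) = √(2·1.602×10⁻¹⁹·773/3.322×10⁻²⁷) ≈ 2.730×10⁵ m/s.
In the field: r = mv/(|q|B) = (3.322×10⁻²⁷)(2.730×10⁵)/((1.602×10⁻¹⁹)(0.280)) ≈ 0.0202 m.

r ≈ 0.0202 m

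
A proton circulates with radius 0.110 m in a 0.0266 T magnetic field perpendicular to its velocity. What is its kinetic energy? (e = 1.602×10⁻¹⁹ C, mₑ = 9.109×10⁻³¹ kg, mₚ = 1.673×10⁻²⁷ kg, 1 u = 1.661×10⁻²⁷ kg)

v = |q|Br/m, then KE = ½mv² = (qBr)²/(2m).
v = (1.602×10⁻¹⁹)(0.0266)(0.110)/1.673×10⁻²⁷ ≈ 2.802×10⁵ m/s.
KE = ½(1.673×10⁻²⁷)(2.802×10⁵)² ≈ 6.57×10⁻¹⁷ J.

KE ≈ 6.57×10⁻¹⁷ J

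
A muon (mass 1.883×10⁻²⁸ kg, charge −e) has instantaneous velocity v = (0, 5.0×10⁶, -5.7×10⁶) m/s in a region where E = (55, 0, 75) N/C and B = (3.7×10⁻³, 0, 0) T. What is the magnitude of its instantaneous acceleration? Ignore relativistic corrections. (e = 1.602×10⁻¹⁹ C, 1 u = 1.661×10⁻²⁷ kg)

|a| ≈ 2.38×10¹³ m/s²

v×B = (0, -2.11×10⁴, -1.85×10⁴) N/C.
E + v×B = (55.0, -2.11×10⁴, -1.84×10⁴) N/C.
F = q(E + v×B) = (−1.602×10⁻¹⁹ C)·(55.0, -2.11×10⁴, -1.84×10⁴) = (-8.81×10⁻¹⁸, 3.38×10⁻¹⁵, 2.95×10⁻¹⁵) N.
|a| = |F|/m = 4.486×10⁻¹⁵/1.883×10⁻²⁸ ≈ 2.38×10¹³ m/s².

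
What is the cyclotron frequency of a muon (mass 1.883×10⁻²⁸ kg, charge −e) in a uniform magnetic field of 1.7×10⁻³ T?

f ≈ 2.3×10⁵ Hz

f = |q|B/(2πm).
f = (1.602×10⁻¹⁹)(1.7×10⁻³)/(2π·1.883×10⁻²⁸) ≈ 2.3×10⁵ Hz.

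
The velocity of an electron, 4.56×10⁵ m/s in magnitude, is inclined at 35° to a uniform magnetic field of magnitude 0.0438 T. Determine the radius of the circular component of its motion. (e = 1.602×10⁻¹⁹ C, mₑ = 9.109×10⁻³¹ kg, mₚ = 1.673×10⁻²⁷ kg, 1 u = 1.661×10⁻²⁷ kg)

r ≈ 3.40×10⁻⁵ m

v⊥ = v sinθ = 4.56×10⁵·sin35° ≈ 2.616×10⁵ m/s.
r = m v⊥/(|q|B) = (9.109×10⁻³¹)(2.616×10⁵)/((1.602×10⁻¹⁹)(0.0438)) ≈ 3.40×10⁻⁵ m.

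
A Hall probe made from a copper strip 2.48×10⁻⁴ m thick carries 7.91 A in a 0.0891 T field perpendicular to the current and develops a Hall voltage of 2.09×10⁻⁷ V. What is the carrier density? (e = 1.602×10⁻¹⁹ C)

From V_H = IB/(n e t), n = IB/(V_H e t).
n = (7.91)(0.0891)/((2.09×10⁻⁷)(1.602×10⁻¹⁹)(2.48×10⁻⁴)) ≈ 8.49×10²⁸ m⁻³.

n ≈ 8.49×10²⁸ m⁻³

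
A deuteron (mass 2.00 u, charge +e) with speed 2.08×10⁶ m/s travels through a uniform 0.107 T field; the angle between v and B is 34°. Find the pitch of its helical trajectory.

v∥ = v cosθ = 2.08×10⁶·cos34° ≈ 1.724×10⁶ m/s.
T = 2πm/(|q|B) = 2π(3.322×10⁻²⁷)/((1.602×10⁻¹⁹)(0.107)) ≈ 1.218×10⁻⁶ s.
pitch = v∥ T = (1.724×10⁶)(1.218×10⁻⁶) ≈ 2.10 m.

p ≈ 2.10 m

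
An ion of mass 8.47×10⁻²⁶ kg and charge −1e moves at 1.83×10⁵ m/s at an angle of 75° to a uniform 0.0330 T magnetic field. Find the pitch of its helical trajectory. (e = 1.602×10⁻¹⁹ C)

p ≈ 4.77 m

v∥ = v cosθ = 1.83×10⁵·cos75° ≈ 4.736×10⁴ m/s.
T = 2πm/(|q|B) = 2π(8.47×10⁻²⁶)/((1.602×10⁻¹⁹)(0.0330)) ≈ 1.007×10⁻⁴ s.
pitch = v∥ T = (4.736×10⁴)(1.007×10⁻⁴) ≈ 4.77 m.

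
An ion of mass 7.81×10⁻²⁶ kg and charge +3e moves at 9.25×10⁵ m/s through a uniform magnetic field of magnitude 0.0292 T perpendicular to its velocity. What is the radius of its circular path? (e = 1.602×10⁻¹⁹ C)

r ≈ 5.15 m

The magnetic force provides the centripetal force: |q|vB = mv²/r.
r = mv/(|q|B) = (7.81×10⁻²⁶)(9.25×10⁵)/((4.806×10⁻¹⁹)(0.0292)) ≈ 5.15 m.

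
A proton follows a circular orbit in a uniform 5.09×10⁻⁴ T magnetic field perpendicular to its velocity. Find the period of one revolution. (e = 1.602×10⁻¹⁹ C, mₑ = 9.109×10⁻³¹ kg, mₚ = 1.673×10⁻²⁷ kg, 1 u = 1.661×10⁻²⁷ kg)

The cyclotron period depends only on m, q, B: T = 2πm/(|q|B).
T = 2π(1.673×10⁻²⁷)/((1.602×10⁻¹⁹)(5.09×10⁻⁴)) ≈ 1.29×10⁻⁴ s.

T ≈ 1.29×10⁻⁴ s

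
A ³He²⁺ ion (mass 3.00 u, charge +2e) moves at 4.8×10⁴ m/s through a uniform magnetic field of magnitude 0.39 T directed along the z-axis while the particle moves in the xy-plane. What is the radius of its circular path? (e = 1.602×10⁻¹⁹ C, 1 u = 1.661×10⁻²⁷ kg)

r ≈ 1.9×10⁻³ m

The magnetic force provides the centripetal force: |q|vB = mv²/r.
r = mv/(|q|B) = (4.983×10⁻²⁷)(4.8×10⁴)/((3.204×10⁻¹⁹)(0.39)) ≈ 1.9×10⁻³ m.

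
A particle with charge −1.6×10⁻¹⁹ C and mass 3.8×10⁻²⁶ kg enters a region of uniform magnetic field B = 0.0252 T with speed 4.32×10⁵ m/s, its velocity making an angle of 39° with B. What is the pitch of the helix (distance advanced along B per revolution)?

p ≈ 19.9 m

v∥ = v cosθ = 4.32×10⁵·cos39° ≈ 3.357×10⁵ m/s.
T = 2πm/(|q|B) = 2π(3.8×10⁻²⁶)/((1.6×10⁻¹⁹)(0.0252)) ≈ 5.922×10⁻⁵ s.
pitch = v∥ T = (3.357×10⁵)(5.922×10⁻⁵) ≈ 19.9 m.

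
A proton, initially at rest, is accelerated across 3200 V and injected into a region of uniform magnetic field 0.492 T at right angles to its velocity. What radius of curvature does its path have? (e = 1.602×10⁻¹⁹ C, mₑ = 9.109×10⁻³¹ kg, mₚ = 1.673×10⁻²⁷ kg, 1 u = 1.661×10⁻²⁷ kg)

r ≈ 0.0166 m

Acceleration: |q|V = ½mv² ⇒ v = √(2|q|V/m) = √(2·1.602×10⁻¹⁹·3200/1.673×10⁻²⁷) ≈ 7.828×10⁵ m/s.
In the field: r = mv/(|q|B) = (1.673×10⁻²⁷)(7.828×10⁵)/((1.602×10⁻¹⁹)(0.492)) ≈ 0.0166 m.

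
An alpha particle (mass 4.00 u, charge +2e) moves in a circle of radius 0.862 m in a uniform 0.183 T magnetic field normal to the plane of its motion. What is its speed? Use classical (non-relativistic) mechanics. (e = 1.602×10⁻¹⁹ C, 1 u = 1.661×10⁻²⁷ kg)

From |q|vB = mv²/r, v = |q|Br/m.
v = (3.204×10⁻¹⁹)(0.183)(0.862)/6.644×10⁻²⁷ ≈ 7.61×10⁶ m/s.

v ≈ 7.61×10⁶ m/s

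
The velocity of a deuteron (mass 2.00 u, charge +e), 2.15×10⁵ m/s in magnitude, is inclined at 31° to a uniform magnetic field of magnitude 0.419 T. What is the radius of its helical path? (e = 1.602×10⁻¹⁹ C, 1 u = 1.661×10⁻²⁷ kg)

v⊥ = v sinθ = 2.15×10⁵·sin31° ≈ 1.107×10⁵ m/s.
r = m v⊥/(|q|B) = (3.322×10⁻²⁷)(1.107×10⁵)/((1.602×10⁻¹⁹)(0.419)) ≈ 5.48×10⁻³ m.

r ≈ 5.48×10⁻³ m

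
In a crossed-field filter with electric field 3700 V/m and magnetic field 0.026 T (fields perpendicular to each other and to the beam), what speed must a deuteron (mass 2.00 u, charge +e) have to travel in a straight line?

Zero net Lorentz force requires |qE| = |q v×B|, i.e. E = vB.
v = E/B = 3700/0.026 = 1.4×10⁵ m/s.

v = 1.4×10⁵ m/s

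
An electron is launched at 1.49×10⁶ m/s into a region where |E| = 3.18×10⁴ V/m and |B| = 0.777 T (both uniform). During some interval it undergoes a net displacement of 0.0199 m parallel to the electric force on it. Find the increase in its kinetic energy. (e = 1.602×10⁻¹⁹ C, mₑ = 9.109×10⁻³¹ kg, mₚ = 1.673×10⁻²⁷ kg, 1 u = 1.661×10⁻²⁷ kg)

ΔKE ≈ 1.01×10⁻¹⁶ J

The magnetic force is always ⟂ v and does no work; only the electric force changes KE.
ΔKE = F_E · d = |q|E d = (1.602×10⁻¹⁹)(3.18×10⁴)(0.0199) ≈ 1.01×10⁻¹⁶ J.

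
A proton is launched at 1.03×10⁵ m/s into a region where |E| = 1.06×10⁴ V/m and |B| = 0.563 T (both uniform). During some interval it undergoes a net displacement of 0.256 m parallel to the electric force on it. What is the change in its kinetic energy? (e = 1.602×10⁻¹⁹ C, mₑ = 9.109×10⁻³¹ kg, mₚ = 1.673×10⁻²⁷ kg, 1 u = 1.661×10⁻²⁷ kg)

The magnetic force is always ⟂ v and does no work; only the electric force changes KE.
ΔKE = F_E · d = |q|E d = (1.602×10⁻¹⁹)(1.06×10⁴)(0.256) ≈ 4.35×10⁻¹⁶ J.

ΔKE ≈ 4.35×10⁻¹⁶ J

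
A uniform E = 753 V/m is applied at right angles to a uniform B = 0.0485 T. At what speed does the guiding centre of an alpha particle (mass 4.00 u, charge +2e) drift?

v_d ≈ 1.55×10⁴ m/s

In crossed fields the guiding centre drifts at v_d = |E×B|/B² = E/B, independent of charge and mass.
v_d = 753/0.0485 = 1.55×10⁴ m/s.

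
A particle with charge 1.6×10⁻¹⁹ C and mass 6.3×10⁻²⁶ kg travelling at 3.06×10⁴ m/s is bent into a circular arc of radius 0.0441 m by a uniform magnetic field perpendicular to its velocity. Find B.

From |q|vB = mv²/r, B = mv/(|q|r).
B = (6.3×10⁻²⁶)(3.06×10⁴)/((1.6×10⁻¹⁹)(0.0441)) ≈ 0.273 T.

B ≈ 0.273 T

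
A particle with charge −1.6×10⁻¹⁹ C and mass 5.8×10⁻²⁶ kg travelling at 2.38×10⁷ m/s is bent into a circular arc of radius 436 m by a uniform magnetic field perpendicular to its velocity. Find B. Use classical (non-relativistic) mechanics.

From |q|vB = mv²/r, B = mv/(|q|r).
B = (5.8×10⁻²⁶)(2.38×10⁷)/((1.6×10⁻¹⁹)(436)) ≈ 0.0198 T.

B ≈ 0.0198 T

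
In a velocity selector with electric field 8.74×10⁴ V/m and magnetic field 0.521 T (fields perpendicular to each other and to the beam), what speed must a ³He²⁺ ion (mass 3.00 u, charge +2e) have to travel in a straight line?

Zero net Lorentz force requires |qE| = |q v×B|, i.e. E = vB.
v = E/B = 8.74×10⁴/0.521 = 1.68×10⁵ m/s.
The result is independent of the particle's charge and mass.

v = 1.68×10⁵ m/s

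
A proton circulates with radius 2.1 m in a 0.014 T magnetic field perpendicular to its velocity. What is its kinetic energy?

v = |q|Br/m, then KE = ½mv² = (qBr)²/(2m).
v = (1.602×10⁻¹⁹)(0.014)(2.1)/1.673×10⁻²⁷ ≈ 2.815×10⁶ m/s.
KE = ½(1.673×10⁻²⁷)(2.815×10⁶)² ≈ 6.6×10⁻¹⁵ J.

KE ≈ 6.6×10⁻¹⁵ J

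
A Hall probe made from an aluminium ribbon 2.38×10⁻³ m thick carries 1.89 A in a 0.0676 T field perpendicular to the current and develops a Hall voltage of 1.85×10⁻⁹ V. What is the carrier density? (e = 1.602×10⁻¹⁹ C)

From V_H = IB/(n e t), n = IB/(V_H e t).
n = (1.89)(0.0676)/((1.85×10⁻⁹)(1.602×10⁻¹⁹)(2.38×10⁻³)) ≈ 1.81×10²⁹ m⁻³.

n ≈ 1.81×10²⁹ m⁻³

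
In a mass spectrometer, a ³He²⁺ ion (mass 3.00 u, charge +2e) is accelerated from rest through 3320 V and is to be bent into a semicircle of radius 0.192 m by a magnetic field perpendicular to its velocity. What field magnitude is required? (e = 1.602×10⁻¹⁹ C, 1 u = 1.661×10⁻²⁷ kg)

B ≈ 0.0529 T

v = √(2|q|V/m) = √(2·3.204×10⁻¹⁹·3320/4.983×10⁻²⁷) ≈ 6.534×10⁵ m/s.
B = mv/(|q|r) = (4.983×10⁻²⁷)(6.534×10⁵)/((3.204×10⁻¹⁹)(0.192)) ≈ 0.0529 T.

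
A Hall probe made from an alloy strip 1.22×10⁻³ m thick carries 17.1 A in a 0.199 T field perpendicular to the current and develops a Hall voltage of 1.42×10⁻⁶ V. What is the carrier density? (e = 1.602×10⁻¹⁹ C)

From V_H = IB/(n e t), n = IB/(V_H e t).
n = (17.1)(0.199)/((1.42×10⁻⁶)(1.602×10⁻¹⁹)(1.22×10⁻³)) ≈ 1.23×10²⁸ m⁻³.

n ≈ 1.23×10²⁸ m⁻³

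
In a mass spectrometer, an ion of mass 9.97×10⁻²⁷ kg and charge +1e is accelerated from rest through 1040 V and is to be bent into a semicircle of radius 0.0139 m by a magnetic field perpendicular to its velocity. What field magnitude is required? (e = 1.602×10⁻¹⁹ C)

v = √(2|q|V/m) = √(2·1.602×10⁻¹⁹·1040/9.97×10⁻²⁷) ≈ 1.828×10⁵ m/s.
B = mv/(|q|r) = (9.97×10⁻²⁷)(1.828×10⁵)/((1.602×10⁻¹⁹)(0.0139)) ≈ 0.819 T.

B ≈ 0.819 T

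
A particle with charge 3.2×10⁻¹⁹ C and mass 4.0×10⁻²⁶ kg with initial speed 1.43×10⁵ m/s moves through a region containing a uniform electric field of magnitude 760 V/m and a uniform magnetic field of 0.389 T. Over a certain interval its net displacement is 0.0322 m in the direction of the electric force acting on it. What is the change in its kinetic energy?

ΔKE ≈ 7.83×10⁻¹⁸ J

The magnetic force is always ⟂ v and does no work; only the electric force changes KE.
ΔKE = F_E · d = |q|E d = (3.2×10⁻¹⁹)(760)(0.0322) ≈ 7.83×10⁻¹⁸ J.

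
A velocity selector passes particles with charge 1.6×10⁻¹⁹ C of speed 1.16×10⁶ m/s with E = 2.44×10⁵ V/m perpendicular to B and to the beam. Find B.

B = 0.210 T

Balance of forces in the selector: qE = qvB ⇒ B = E/v.
B = 2.44×10⁵/1.16×10⁶ = 0.210 T.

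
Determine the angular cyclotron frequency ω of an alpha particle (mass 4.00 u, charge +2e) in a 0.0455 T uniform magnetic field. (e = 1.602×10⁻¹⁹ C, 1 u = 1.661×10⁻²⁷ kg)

ω = |q|B/m.
ω = (3.204×10⁻¹⁹)(0.0455)/6.644×10⁻²⁷ ≈ 2.19×10⁶ rad/s.

ω ≈ 2.19×10⁶ rad/s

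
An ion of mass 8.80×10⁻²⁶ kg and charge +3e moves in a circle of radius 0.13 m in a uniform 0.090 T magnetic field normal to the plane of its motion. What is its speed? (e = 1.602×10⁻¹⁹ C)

From |q|vB = mv²/r, v = |q|Br/m.
v = (4.806×10⁻¹⁹)(0.090)(0.13)/8.80×10⁻²⁶ ≈ 6.4×10⁴ m/s.

v ≈ 6.4×10⁴ m/s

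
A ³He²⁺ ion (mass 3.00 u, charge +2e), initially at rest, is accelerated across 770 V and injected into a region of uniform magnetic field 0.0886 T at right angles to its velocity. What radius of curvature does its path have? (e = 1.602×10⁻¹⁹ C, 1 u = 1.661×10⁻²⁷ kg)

Acceleration: |q|V = ½mv² ⇒ v = √(2|q|V/m) = √(2·3.204×10⁻¹⁹·770/4.983×10⁻²⁷) ≈ 3.147×10⁵ m/s.
In the field: r = mv/(|q|B) = (4.983×10⁻²⁷)(3.147×10⁵)/((3.204×10⁻¹⁹)(0.0886)) ≈ 0.0552 m.

r ≈ 0.0552 m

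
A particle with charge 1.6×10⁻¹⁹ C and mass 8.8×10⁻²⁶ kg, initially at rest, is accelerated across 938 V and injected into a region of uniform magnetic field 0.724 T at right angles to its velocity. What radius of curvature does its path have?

Acceleration: |q|V = ½mv² ⇒ v = √(2|q|V/m) = √(2·1.6×10⁻¹⁹·938/8.8×10⁻²⁶) ≈ 5.840×10⁴ m/s.
In the field: r = mv/(|q|B) = (8.8×10⁻²⁶)(5.840×10⁴)/((1.6×10⁻¹⁹)(0.724)) ≈ 0.0444 m.

r ≈ 0.0444 m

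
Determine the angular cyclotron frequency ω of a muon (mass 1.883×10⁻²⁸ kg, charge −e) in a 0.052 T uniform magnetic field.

ω = |q|B/m.
ω = (1.602×10⁻¹⁹)(0.052)/1.883×10⁻²⁸ ≈ 4.4×10⁷ rad/s.

ω ≈ 4.4×10⁷ rad/s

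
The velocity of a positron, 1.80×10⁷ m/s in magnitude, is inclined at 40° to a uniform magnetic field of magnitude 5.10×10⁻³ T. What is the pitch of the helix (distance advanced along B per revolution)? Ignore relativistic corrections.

v∥ = v cosθ = 1.80×10⁷·cos40° ≈ 1.379×10⁷ m/s.
T = 2πm/(|q|B) = 2π(9.109×10⁻³¹)/((1.602×10⁻¹⁹)(5.10×10⁻³)) ≈ 7.005×10⁻⁹ s.
pitch = v∥ T = (1.379×10⁷)(7.005×10⁻⁹) ≈ 0.0966 m.

p ≈ 0.0966 m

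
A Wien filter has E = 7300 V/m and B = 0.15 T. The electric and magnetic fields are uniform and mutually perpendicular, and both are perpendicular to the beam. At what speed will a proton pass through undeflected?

For undeflected motion the electric and magnetic forces balance: qE = qvB.
v = E/B = 7300/0.15 = 4.9×10⁴ m/s.

v = 4.9×10⁴ m/s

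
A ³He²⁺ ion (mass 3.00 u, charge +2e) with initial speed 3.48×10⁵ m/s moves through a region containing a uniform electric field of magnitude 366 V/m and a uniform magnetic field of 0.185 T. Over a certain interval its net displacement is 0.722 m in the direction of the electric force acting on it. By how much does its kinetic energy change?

ΔKE ≈ 8.47×10⁻¹⁷ J

The magnetic force is always ⟂ v and does no work; only the electric force changes KE.
ΔKE = F_E · d = |q|E d = (3.204×10⁻¹⁹)(366)(0.722) ≈ 8.47×10⁻¹⁷ J.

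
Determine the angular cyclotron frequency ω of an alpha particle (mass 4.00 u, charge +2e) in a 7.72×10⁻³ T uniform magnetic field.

ω ≈ 3.72×10⁵ rad/s

ω = |q|B/m.
ω = (3.204×10⁻¹⁹)(7.72×10⁻³)/6.644×10⁻²⁷ ≈ 3.72×10⁵ rad/s.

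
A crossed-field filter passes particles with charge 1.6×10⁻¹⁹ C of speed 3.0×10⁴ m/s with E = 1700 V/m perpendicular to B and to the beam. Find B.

B = 0.057 T

Balance of forces in the selector: qE = qvB ⇒ B = E/v.
B = 1700/3.0×10⁴ = 0.057 T.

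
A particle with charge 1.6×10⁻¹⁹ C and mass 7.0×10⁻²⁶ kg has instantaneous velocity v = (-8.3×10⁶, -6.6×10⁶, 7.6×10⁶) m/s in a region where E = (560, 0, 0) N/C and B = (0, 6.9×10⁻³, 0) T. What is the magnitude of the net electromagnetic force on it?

|F| ≈ 1.24×10⁻¹⁴ N

v×B = (-5.24×10⁴, 0, -5.73×10⁴) N/C.
E + v×B = (-5.19×10⁴, 0, -5.73×10⁴) N/C.
F = q(E + v×B) = (1.6×10⁻¹⁹ C)·(-5.19×10⁴, 0, -5.73×10⁴) = (-8.30×10⁻¹⁵, 0, -9.16×10⁻¹⁵) N.
|F| = 1.24×10⁻¹⁴ N.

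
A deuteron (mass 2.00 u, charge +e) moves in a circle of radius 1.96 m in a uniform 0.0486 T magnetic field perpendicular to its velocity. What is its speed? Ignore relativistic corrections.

From |q|vB = mv²/r, v = |q|Br/m.
v = (1.602×10⁻¹⁹)(0.0486)(1.96)/3.322×10⁻²⁷ ≈ 4.59×10⁶ m/s.

v ≈ 4.59×10⁶ m/s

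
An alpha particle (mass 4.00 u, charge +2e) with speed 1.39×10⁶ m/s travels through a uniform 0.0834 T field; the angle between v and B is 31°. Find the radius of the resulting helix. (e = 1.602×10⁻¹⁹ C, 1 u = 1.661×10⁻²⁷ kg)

r ≈ 0.178 m

v⊥ = v sinθ = 1.39×10⁶·sin31° ≈ 7.159×10⁵ m/s.
r = m v⊥/(|q|B) = (6.644×10⁻²⁷)(7.159×10⁵)/((3.204×10⁻¹⁹)(0.0834)) ≈ 0.178 m.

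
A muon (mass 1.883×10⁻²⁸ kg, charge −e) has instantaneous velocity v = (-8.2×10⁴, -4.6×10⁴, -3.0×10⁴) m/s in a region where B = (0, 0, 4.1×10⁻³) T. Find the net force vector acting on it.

v×B = (-189, 336, 0) N/C.
F = q v×B = (−1.602×10⁻¹⁹ C)·(-189, 336, 0) = (3.02×10⁻¹⁷, -5.39×10⁻¹⁷, 0) N.

F ≈ (3.02×10⁻¹⁷, -5.39×10⁻¹⁷, 0) N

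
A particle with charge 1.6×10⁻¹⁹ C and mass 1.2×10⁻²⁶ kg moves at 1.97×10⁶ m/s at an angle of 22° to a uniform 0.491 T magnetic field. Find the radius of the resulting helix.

r ≈ 0.113 m

v⊥ = v sinθ = 1.97×10⁶·sin22° ≈ 7.380×10⁵ m/s.
r = m v⊥/(|q|B) = (1.2×10⁻²⁶)(7.380×10⁵)/((1.6×10⁻¹⁹)(0.491)) ≈ 0.113 m.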